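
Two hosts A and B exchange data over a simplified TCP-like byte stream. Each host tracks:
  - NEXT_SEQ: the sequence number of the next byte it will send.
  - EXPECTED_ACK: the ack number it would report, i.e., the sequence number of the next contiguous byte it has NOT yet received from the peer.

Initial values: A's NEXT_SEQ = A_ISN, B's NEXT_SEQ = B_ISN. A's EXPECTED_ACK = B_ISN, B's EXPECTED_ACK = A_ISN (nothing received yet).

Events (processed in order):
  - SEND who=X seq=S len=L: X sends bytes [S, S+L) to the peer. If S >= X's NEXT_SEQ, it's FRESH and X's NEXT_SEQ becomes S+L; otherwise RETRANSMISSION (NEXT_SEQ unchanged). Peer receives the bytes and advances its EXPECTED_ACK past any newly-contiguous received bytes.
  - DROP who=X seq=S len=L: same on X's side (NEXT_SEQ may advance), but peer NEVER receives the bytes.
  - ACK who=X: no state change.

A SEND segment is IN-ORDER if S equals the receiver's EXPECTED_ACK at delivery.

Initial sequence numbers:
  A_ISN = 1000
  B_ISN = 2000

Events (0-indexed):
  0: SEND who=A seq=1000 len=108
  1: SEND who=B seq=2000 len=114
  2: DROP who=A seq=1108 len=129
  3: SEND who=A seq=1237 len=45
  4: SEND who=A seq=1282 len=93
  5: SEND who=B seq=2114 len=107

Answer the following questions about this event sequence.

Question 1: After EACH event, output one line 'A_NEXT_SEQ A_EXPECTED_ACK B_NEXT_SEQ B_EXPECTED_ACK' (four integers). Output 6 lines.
1108 2000 2000 1108
1108 2114 2114 1108
1237 2114 2114 1108
1282 2114 2114 1108
1375 2114 2114 1108
1375 2221 2221 1108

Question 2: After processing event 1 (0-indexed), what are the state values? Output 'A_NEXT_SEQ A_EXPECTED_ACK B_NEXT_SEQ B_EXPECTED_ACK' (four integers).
After event 0: A_seq=1108 A_ack=2000 B_seq=2000 B_ack=1108
After event 1: A_seq=1108 A_ack=2114 B_seq=2114 B_ack=1108

1108 2114 2114 1108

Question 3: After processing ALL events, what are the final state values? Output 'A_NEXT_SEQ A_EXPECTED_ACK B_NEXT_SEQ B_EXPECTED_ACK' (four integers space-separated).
Answer: 1375 2221 2221 1108

Derivation:
After event 0: A_seq=1108 A_ack=2000 B_seq=2000 B_ack=1108
After event 1: A_seq=1108 A_ack=2114 B_seq=2114 B_ack=1108
After event 2: A_seq=1237 A_ack=2114 B_seq=2114 B_ack=1108
After event 3: A_seq=1282 A_ack=2114 B_seq=2114 B_ack=1108
After event 4: A_seq=1375 A_ack=2114 B_seq=2114 B_ack=1108
After event 5: A_seq=1375 A_ack=2221 B_seq=2221 B_ack=1108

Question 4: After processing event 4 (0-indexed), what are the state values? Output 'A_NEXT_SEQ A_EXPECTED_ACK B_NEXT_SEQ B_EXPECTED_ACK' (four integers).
After event 0: A_seq=1108 A_ack=2000 B_seq=2000 B_ack=1108
After event 1: A_seq=1108 A_ack=2114 B_seq=2114 B_ack=1108
After event 2: A_seq=1237 A_ack=2114 B_seq=2114 B_ack=1108
After event 3: A_seq=1282 A_ack=2114 B_seq=2114 B_ack=1108
After event 4: A_seq=1375 A_ack=2114 B_seq=2114 B_ack=1108

1375 2114 2114 1108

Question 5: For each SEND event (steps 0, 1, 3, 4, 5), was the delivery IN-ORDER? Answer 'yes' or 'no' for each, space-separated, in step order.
Answer: yes yes no no yes

Derivation:
Step 0: SEND seq=1000 -> in-order
Step 1: SEND seq=2000 -> in-order
Step 3: SEND seq=1237 -> out-of-order
Step 4: SEND seq=1282 -> out-of-order
Step 5: SEND seq=2114 -> in-order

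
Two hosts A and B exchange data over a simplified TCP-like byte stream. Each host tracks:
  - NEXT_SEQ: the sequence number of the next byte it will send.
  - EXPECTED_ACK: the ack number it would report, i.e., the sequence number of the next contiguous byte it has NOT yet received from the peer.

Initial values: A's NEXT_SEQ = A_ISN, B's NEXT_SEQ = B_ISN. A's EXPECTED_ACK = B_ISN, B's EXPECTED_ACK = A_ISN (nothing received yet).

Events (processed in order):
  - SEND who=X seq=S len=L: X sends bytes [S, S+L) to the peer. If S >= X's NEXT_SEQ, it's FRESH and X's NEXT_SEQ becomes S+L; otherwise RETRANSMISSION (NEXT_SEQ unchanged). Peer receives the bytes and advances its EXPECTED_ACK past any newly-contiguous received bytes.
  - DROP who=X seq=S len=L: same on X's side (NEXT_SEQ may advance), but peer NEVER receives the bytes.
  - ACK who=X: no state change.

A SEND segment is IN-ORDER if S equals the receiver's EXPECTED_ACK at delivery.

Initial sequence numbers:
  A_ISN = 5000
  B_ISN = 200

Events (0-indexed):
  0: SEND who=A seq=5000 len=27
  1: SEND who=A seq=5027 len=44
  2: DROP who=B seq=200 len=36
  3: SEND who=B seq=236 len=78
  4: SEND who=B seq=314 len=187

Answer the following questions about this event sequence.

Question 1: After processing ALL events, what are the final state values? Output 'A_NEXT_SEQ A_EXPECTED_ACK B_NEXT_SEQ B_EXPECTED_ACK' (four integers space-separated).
After event 0: A_seq=5027 A_ack=200 B_seq=200 B_ack=5027
After event 1: A_seq=5071 A_ack=200 B_seq=200 B_ack=5071
After event 2: A_seq=5071 A_ack=200 B_seq=236 B_ack=5071
After event 3: A_seq=5071 A_ack=200 B_seq=314 B_ack=5071
After event 4: A_seq=5071 A_ack=200 B_seq=501 B_ack=5071

Answer: 5071 200 501 5071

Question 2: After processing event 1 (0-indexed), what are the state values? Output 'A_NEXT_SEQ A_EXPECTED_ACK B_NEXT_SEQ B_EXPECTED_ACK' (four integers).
After event 0: A_seq=5027 A_ack=200 B_seq=200 B_ack=5027
After event 1: A_seq=5071 A_ack=200 B_seq=200 B_ack=5071

5071 200 200 5071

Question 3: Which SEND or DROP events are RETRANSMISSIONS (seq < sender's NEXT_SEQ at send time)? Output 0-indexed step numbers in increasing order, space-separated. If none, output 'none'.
Step 0: SEND seq=5000 -> fresh
Step 1: SEND seq=5027 -> fresh
Step 2: DROP seq=200 -> fresh
Step 3: SEND seq=236 -> fresh
Step 4: SEND seq=314 -> fresh

Answer: none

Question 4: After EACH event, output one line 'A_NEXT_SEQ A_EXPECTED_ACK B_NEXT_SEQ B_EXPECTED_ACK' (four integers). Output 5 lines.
5027 200 200 5027
5071 200 200 5071
5071 200 236 5071
5071 200 314 5071
5071 200 501 5071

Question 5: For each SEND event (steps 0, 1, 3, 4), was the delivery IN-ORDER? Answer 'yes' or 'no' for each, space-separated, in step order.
Answer: yes yes no no

Derivation:
Step 0: SEND seq=5000 -> in-order
Step 1: SEND seq=5027 -> in-order
Step 3: SEND seq=236 -> out-of-order
Step 4: SEND seq=314 -> out-of-order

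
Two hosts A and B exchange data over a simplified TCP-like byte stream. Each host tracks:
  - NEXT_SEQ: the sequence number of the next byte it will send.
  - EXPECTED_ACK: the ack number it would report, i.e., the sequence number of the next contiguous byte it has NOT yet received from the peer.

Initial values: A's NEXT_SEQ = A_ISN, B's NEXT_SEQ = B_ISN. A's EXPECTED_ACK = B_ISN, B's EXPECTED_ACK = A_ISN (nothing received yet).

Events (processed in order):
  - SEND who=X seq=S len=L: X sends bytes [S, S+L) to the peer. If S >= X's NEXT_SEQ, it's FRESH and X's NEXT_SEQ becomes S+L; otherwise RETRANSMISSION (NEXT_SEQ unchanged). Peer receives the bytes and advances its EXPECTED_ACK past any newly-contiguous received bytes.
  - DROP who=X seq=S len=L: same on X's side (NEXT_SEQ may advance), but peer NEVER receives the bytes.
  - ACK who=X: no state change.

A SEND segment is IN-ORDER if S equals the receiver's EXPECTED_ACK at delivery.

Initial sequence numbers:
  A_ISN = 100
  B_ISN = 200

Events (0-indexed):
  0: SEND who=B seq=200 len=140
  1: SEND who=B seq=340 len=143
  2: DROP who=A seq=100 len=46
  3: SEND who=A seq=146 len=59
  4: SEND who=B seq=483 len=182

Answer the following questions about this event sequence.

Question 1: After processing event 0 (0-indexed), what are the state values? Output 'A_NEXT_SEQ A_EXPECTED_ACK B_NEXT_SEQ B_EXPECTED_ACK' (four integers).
After event 0: A_seq=100 A_ack=340 B_seq=340 B_ack=100

100 340 340 100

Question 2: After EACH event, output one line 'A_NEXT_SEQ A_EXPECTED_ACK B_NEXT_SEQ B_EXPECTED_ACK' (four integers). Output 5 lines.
100 340 340 100
100 483 483 100
146 483 483 100
205 483 483 100
205 665 665 100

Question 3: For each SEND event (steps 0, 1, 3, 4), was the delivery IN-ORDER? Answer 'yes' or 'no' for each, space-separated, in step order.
Step 0: SEND seq=200 -> in-order
Step 1: SEND seq=340 -> in-order
Step 3: SEND seq=146 -> out-of-order
Step 4: SEND seq=483 -> in-order

Answer: yes yes no yes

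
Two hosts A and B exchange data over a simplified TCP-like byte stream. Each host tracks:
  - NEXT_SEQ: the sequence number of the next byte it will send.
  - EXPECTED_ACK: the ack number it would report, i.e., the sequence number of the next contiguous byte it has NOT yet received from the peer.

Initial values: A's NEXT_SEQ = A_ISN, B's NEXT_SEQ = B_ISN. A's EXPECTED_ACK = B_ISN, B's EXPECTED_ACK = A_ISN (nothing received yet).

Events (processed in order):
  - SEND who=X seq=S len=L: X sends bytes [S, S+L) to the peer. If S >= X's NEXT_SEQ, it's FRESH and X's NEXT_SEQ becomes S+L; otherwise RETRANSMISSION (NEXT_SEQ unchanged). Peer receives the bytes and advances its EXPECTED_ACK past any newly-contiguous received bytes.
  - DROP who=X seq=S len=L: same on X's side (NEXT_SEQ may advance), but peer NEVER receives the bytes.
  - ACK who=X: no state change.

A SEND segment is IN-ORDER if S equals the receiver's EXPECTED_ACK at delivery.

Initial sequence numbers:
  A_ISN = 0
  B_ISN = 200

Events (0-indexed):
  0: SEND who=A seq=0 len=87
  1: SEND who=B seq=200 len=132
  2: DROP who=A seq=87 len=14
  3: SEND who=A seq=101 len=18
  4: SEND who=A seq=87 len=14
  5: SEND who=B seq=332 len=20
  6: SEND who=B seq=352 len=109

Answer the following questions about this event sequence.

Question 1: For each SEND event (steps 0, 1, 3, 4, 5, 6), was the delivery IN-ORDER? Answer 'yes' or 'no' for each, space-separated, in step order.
Answer: yes yes no yes yes yes

Derivation:
Step 0: SEND seq=0 -> in-order
Step 1: SEND seq=200 -> in-order
Step 3: SEND seq=101 -> out-of-order
Step 4: SEND seq=87 -> in-order
Step 5: SEND seq=332 -> in-order
Step 6: SEND seq=352 -> in-order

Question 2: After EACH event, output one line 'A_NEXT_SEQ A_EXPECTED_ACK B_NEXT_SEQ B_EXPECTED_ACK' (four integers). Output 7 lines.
87 200 200 87
87 332 332 87
101 332 332 87
119 332 332 87
119 332 332 119
119 352 352 119
119 461 461 119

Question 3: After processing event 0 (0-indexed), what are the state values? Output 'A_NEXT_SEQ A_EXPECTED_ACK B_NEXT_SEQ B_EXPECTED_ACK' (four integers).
After event 0: A_seq=87 A_ack=200 B_seq=200 B_ack=87

87 200 200 87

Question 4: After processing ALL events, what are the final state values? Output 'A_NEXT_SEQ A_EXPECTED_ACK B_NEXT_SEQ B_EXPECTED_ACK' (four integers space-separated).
Answer: 119 461 461 119

Derivation:
After event 0: A_seq=87 A_ack=200 B_seq=200 B_ack=87
After event 1: A_seq=87 A_ack=332 B_seq=332 B_ack=87
After event 2: A_seq=101 A_ack=332 B_seq=332 B_ack=87
After event 3: A_seq=119 A_ack=332 B_seq=332 B_ack=87
After event 4: A_seq=119 A_ack=332 B_seq=332 B_ack=119
After event 5: A_seq=119 A_ack=352 B_seq=352 B_ack=119
After event 6: A_seq=119 A_ack=461 B_seq=461 B_ack=119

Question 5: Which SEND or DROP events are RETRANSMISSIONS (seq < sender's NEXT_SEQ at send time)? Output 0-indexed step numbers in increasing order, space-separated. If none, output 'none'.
Step 0: SEND seq=0 -> fresh
Step 1: SEND seq=200 -> fresh
Step 2: DROP seq=87 -> fresh
Step 3: SEND seq=101 -> fresh
Step 4: SEND seq=87 -> retransmit
Step 5: SEND seq=332 -> fresh
Step 6: SEND seq=352 -> fresh

Answer: 4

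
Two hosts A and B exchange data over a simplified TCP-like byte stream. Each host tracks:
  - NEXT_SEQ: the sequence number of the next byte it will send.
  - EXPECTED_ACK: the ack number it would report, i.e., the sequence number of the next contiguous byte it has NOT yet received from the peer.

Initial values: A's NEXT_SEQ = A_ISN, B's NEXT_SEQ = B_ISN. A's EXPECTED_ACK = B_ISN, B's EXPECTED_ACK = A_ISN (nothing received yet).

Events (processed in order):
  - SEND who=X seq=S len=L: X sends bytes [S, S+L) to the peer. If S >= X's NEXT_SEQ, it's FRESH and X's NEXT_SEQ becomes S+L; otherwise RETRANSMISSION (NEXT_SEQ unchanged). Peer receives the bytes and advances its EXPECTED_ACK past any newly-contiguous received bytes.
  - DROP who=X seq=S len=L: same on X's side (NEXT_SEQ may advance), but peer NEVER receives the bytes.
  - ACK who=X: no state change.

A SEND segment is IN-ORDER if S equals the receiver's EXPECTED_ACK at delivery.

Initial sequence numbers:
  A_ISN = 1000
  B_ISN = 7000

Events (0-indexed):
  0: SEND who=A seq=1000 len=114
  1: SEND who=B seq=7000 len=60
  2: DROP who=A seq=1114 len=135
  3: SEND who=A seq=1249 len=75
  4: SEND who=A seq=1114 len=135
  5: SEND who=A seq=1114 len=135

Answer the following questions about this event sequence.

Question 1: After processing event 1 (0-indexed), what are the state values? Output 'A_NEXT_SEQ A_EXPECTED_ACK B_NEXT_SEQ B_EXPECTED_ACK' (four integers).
After event 0: A_seq=1114 A_ack=7000 B_seq=7000 B_ack=1114
After event 1: A_seq=1114 A_ack=7060 B_seq=7060 B_ack=1114

1114 7060 7060 1114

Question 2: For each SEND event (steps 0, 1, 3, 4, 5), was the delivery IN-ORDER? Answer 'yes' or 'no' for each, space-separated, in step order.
Answer: yes yes no yes no

Derivation:
Step 0: SEND seq=1000 -> in-order
Step 1: SEND seq=7000 -> in-order
Step 3: SEND seq=1249 -> out-of-order
Step 4: SEND seq=1114 -> in-order
Step 5: SEND seq=1114 -> out-of-order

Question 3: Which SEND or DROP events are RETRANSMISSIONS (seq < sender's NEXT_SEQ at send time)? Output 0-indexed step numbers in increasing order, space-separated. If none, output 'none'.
Step 0: SEND seq=1000 -> fresh
Step 1: SEND seq=7000 -> fresh
Step 2: DROP seq=1114 -> fresh
Step 3: SEND seq=1249 -> fresh
Step 4: SEND seq=1114 -> retransmit
Step 5: SEND seq=1114 -> retransmit

Answer: 4 5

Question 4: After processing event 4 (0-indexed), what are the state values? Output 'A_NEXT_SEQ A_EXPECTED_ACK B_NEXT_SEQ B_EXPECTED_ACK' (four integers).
After event 0: A_seq=1114 A_ack=7000 B_seq=7000 B_ack=1114
After event 1: A_seq=1114 A_ack=7060 B_seq=7060 B_ack=1114
After event 2: A_seq=1249 A_ack=7060 B_seq=7060 B_ack=1114
After event 3: A_seq=1324 A_ack=7060 B_seq=7060 B_ack=1114
After event 4: A_seq=1324 A_ack=7060 B_seq=7060 B_ack=1324

1324 7060 7060 1324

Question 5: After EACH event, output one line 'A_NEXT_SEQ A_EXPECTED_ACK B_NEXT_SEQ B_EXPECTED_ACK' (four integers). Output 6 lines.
1114 7000 7000 1114
1114 7060 7060 1114
1249 7060 7060 1114
1324 7060 7060 1114
1324 7060 7060 1324
1324 7060 7060 1324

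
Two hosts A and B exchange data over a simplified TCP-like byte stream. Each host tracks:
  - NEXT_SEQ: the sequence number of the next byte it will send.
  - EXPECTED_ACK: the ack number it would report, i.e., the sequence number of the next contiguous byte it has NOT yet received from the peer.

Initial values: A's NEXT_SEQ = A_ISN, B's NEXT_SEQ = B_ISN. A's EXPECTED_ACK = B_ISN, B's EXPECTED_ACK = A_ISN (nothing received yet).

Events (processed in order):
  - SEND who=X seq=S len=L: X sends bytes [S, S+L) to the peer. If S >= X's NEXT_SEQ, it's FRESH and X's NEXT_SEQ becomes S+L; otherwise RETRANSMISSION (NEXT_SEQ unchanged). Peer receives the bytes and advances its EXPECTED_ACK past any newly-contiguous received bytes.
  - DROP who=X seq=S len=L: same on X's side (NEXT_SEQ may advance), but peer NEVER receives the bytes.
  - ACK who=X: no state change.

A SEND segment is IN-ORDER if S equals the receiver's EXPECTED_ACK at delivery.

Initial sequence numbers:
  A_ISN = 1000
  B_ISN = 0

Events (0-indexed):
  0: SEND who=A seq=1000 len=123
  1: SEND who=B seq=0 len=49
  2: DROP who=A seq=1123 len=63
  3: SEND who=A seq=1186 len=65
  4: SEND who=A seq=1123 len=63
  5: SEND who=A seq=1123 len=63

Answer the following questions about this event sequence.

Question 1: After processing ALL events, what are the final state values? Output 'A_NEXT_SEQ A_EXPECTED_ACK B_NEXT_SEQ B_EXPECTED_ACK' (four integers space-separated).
After event 0: A_seq=1123 A_ack=0 B_seq=0 B_ack=1123
After event 1: A_seq=1123 A_ack=49 B_seq=49 B_ack=1123
After event 2: A_seq=1186 A_ack=49 B_seq=49 B_ack=1123
After event 3: A_seq=1251 A_ack=49 B_seq=49 B_ack=1123
After event 4: A_seq=1251 A_ack=49 B_seq=49 B_ack=1251
After event 5: A_seq=1251 A_ack=49 B_seq=49 B_ack=1251

Answer: 1251 49 49 1251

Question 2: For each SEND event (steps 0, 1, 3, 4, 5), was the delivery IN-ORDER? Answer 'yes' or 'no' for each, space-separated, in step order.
Step 0: SEND seq=1000 -> in-order
Step 1: SEND seq=0 -> in-order
Step 3: SEND seq=1186 -> out-of-order
Step 4: SEND seq=1123 -> in-order
Step 5: SEND seq=1123 -> out-of-order

Answer: yes yes no yes no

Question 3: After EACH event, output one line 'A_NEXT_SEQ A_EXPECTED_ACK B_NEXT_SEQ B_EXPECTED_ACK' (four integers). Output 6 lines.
1123 0 0 1123
1123 49 49 1123
1186 49 49 1123
1251 49 49 1123
1251 49 49 1251
1251 49 49 1251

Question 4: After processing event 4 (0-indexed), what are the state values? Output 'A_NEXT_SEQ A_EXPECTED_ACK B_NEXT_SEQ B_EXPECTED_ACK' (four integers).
After event 0: A_seq=1123 A_ack=0 B_seq=0 B_ack=1123
After event 1: A_seq=1123 A_ack=49 B_seq=49 B_ack=1123
After event 2: A_seq=1186 A_ack=49 B_seq=49 B_ack=1123
After event 3: A_seq=1251 A_ack=49 B_seq=49 B_ack=1123
After event 4: A_seq=1251 A_ack=49 B_seq=49 B_ack=1251

1251 49 49 1251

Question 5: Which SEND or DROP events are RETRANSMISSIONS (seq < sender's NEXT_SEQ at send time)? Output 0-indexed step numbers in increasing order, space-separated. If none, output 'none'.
Step 0: SEND seq=1000 -> fresh
Step 1: SEND seq=0 -> fresh
Step 2: DROP seq=1123 -> fresh
Step 3: SEND seq=1186 -> fresh
Step 4: SEND seq=1123 -> retransmit
Step 5: SEND seq=1123 -> retransmit

Answer: 4 5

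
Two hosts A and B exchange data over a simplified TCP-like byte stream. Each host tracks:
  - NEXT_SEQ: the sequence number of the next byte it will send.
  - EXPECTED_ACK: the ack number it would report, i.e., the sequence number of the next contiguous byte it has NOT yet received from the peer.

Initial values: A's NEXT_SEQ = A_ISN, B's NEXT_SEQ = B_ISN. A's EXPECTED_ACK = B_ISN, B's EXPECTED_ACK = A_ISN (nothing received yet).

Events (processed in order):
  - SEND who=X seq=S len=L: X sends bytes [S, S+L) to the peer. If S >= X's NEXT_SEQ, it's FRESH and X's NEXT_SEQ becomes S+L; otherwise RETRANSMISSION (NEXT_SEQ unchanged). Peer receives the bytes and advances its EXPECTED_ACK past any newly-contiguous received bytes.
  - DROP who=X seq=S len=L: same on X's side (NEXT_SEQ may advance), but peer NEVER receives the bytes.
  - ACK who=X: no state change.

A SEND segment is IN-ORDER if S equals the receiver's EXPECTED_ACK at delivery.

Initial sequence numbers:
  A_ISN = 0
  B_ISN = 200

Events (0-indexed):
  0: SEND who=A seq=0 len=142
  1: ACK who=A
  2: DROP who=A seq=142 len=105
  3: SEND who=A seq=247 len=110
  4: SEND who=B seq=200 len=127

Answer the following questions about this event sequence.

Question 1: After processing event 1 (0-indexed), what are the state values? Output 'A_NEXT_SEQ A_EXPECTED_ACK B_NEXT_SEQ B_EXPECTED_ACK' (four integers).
After event 0: A_seq=142 A_ack=200 B_seq=200 B_ack=142
After event 1: A_seq=142 A_ack=200 B_seq=200 B_ack=142

142 200 200 142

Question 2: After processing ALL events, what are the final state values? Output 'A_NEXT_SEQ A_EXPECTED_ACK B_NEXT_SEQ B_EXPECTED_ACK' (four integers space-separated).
After event 0: A_seq=142 A_ack=200 B_seq=200 B_ack=142
After event 1: A_seq=142 A_ack=200 B_seq=200 B_ack=142
After event 2: A_seq=247 A_ack=200 B_seq=200 B_ack=142
After event 3: A_seq=357 A_ack=200 B_seq=200 B_ack=142
After event 4: A_seq=357 A_ack=327 B_seq=327 B_ack=142

Answer: 357 327 327 142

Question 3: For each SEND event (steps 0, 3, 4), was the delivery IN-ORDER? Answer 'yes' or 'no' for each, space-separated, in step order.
Answer: yes no yes

Derivation:
Step 0: SEND seq=0 -> in-order
Step 3: SEND seq=247 -> out-of-order
Step 4: SEND seq=200 -> in-order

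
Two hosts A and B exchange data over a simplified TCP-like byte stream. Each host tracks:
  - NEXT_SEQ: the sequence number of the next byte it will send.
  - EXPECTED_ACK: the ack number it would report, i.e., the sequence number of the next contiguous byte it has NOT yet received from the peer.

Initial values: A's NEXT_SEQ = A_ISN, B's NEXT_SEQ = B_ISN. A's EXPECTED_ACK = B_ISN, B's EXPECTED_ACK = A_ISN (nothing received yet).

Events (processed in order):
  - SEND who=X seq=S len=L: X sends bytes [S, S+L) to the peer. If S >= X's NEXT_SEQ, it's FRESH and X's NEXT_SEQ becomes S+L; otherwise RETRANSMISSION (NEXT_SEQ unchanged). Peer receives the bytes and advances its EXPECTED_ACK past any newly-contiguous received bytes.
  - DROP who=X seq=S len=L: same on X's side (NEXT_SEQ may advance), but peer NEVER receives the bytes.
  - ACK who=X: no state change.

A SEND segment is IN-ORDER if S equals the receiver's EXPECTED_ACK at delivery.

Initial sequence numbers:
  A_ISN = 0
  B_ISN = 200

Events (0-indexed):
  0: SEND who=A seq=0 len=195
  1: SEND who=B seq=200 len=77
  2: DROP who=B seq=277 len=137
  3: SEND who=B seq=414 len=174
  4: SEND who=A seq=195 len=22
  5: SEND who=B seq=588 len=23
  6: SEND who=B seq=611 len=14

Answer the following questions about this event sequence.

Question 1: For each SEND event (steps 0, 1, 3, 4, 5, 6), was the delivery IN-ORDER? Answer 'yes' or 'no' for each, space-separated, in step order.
Answer: yes yes no yes no no

Derivation:
Step 0: SEND seq=0 -> in-order
Step 1: SEND seq=200 -> in-order
Step 3: SEND seq=414 -> out-of-order
Step 4: SEND seq=195 -> in-order
Step 5: SEND seq=588 -> out-of-order
Step 6: SEND seq=611 -> out-of-order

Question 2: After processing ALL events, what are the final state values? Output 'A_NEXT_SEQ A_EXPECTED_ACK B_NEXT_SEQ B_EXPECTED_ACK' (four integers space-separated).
Answer: 217 277 625 217

Derivation:
After event 0: A_seq=195 A_ack=200 B_seq=200 B_ack=195
After event 1: A_seq=195 A_ack=277 B_seq=277 B_ack=195
After event 2: A_seq=195 A_ack=277 B_seq=414 B_ack=195
After event 3: A_seq=195 A_ack=277 B_seq=588 B_ack=195
After event 4: A_seq=217 A_ack=277 B_seq=588 B_ack=217
After event 5: A_seq=217 A_ack=277 B_seq=611 B_ack=217
After event 6: A_seq=217 A_ack=277 B_seq=625 B_ack=217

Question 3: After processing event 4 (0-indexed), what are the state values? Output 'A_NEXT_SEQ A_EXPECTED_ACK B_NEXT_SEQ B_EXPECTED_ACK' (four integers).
After event 0: A_seq=195 A_ack=200 B_seq=200 B_ack=195
After event 1: A_seq=195 A_ack=277 B_seq=277 B_ack=195
After event 2: A_seq=195 A_ack=277 B_seq=414 B_ack=195
After event 3: A_seq=195 A_ack=277 B_seq=588 B_ack=195
After event 4: A_seq=217 A_ack=277 B_seq=588 B_ack=217

217 277 588 217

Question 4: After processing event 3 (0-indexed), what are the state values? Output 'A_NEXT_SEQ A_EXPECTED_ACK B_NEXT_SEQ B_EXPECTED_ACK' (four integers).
After event 0: A_seq=195 A_ack=200 B_seq=200 B_ack=195
After event 1: A_seq=195 A_ack=277 B_seq=277 B_ack=195
After event 2: A_seq=195 A_ack=277 B_seq=414 B_ack=195
After event 3: A_seq=195 A_ack=277 B_seq=588 B_ack=195

195 277 588 195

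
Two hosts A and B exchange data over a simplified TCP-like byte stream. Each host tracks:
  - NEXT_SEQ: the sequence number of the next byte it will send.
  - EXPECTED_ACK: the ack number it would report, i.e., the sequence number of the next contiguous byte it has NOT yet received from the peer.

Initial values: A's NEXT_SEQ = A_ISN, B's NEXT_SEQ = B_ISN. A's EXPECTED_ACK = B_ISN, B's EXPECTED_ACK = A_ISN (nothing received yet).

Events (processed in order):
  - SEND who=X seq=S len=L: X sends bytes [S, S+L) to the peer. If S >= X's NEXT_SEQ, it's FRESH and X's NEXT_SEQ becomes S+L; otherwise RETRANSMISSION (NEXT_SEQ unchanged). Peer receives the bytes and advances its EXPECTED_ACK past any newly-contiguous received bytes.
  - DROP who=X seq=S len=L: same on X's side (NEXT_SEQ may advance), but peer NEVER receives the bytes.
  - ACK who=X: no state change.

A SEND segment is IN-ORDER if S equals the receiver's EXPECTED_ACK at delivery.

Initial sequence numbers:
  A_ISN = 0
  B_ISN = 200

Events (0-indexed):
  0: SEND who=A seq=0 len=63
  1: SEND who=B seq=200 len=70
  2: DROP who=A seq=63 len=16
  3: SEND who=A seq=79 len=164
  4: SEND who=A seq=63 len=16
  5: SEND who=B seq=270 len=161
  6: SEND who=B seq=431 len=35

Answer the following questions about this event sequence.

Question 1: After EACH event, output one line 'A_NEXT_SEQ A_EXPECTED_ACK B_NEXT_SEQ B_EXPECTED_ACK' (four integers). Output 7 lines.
63 200 200 63
63 270 270 63
79 270 270 63
243 270 270 63
243 270 270 243
243 431 431 243
243 466 466 243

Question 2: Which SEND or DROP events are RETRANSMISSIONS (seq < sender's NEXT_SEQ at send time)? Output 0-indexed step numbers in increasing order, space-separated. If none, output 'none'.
Step 0: SEND seq=0 -> fresh
Step 1: SEND seq=200 -> fresh
Step 2: DROP seq=63 -> fresh
Step 3: SEND seq=79 -> fresh
Step 4: SEND seq=63 -> retransmit
Step 5: SEND seq=270 -> fresh
Step 6: SEND seq=431 -> fresh

Answer: 4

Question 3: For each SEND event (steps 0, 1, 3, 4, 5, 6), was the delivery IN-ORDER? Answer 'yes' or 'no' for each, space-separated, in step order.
Step 0: SEND seq=0 -> in-order
Step 1: SEND seq=200 -> in-order
Step 3: SEND seq=79 -> out-of-order
Step 4: SEND seq=63 -> in-order
Step 5: SEND seq=270 -> in-order
Step 6: SEND seq=431 -> in-order

Answer: yes yes no yes yes yes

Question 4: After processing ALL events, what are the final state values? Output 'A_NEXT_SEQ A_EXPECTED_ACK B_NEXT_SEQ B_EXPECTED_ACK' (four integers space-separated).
Answer: 243 466 466 243

Derivation:
After event 0: A_seq=63 A_ack=200 B_seq=200 B_ack=63
After event 1: A_seq=63 A_ack=270 B_seq=270 B_ack=63
After event 2: A_seq=79 A_ack=270 B_seq=270 B_ack=63
After event 3: A_seq=243 A_ack=270 B_seq=270 B_ack=63
After event 4: A_seq=243 A_ack=270 B_seq=270 B_ack=243
After event 5: A_seq=243 A_ack=431 B_seq=431 B_ack=243
After event 6: A_seq=243 A_ack=466 B_seq=466 B_ack=243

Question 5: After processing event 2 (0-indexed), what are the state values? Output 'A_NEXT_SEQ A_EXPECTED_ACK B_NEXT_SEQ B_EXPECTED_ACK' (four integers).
After event 0: A_seq=63 A_ack=200 B_seq=200 B_ack=63
After event 1: A_seq=63 A_ack=270 B_seq=270 B_ack=63
After event 2: A_seq=79 A_ack=270 B_seq=270 B_ack=63

79 270 270 63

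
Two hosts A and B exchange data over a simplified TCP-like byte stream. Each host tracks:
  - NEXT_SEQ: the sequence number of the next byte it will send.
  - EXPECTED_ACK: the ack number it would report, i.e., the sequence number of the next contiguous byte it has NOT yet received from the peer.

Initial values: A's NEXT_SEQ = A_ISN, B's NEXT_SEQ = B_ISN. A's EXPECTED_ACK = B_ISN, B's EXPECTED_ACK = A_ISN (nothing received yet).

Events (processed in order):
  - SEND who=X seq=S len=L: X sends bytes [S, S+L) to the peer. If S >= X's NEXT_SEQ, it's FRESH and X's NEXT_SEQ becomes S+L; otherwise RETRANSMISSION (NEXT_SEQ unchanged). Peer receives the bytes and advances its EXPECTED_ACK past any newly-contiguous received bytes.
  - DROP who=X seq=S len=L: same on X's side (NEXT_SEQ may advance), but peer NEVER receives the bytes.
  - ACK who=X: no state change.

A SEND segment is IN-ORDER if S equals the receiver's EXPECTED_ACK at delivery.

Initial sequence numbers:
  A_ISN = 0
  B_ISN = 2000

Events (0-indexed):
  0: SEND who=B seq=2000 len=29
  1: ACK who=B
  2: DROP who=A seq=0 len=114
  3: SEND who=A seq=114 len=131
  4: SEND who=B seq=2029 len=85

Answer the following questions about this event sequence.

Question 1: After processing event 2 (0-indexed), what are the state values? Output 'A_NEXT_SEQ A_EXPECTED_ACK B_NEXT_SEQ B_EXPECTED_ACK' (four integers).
After event 0: A_seq=0 A_ack=2029 B_seq=2029 B_ack=0
After event 1: A_seq=0 A_ack=2029 B_seq=2029 B_ack=0
After event 2: A_seq=114 A_ack=2029 B_seq=2029 B_ack=0

114 2029 2029 0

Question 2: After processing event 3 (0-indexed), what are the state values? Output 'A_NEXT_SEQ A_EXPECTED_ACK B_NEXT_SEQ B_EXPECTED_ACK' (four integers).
After event 0: A_seq=0 A_ack=2029 B_seq=2029 B_ack=0
After event 1: A_seq=0 A_ack=2029 B_seq=2029 B_ack=0
After event 2: A_seq=114 A_ack=2029 B_seq=2029 B_ack=0
After event 3: A_seq=245 A_ack=2029 B_seq=2029 B_ack=0

245 2029 2029 0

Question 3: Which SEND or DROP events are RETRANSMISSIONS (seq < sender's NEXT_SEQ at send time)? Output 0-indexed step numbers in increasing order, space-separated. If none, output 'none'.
Answer: none

Derivation:
Step 0: SEND seq=2000 -> fresh
Step 2: DROP seq=0 -> fresh
Step 3: SEND seq=114 -> fresh
Step 4: SEND seq=2029 -> fresh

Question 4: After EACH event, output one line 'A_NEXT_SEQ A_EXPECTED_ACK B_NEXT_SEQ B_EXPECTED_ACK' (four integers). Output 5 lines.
0 2029 2029 0
0 2029 2029 0
114 2029 2029 0
245 2029 2029 0
245 2114 2114 0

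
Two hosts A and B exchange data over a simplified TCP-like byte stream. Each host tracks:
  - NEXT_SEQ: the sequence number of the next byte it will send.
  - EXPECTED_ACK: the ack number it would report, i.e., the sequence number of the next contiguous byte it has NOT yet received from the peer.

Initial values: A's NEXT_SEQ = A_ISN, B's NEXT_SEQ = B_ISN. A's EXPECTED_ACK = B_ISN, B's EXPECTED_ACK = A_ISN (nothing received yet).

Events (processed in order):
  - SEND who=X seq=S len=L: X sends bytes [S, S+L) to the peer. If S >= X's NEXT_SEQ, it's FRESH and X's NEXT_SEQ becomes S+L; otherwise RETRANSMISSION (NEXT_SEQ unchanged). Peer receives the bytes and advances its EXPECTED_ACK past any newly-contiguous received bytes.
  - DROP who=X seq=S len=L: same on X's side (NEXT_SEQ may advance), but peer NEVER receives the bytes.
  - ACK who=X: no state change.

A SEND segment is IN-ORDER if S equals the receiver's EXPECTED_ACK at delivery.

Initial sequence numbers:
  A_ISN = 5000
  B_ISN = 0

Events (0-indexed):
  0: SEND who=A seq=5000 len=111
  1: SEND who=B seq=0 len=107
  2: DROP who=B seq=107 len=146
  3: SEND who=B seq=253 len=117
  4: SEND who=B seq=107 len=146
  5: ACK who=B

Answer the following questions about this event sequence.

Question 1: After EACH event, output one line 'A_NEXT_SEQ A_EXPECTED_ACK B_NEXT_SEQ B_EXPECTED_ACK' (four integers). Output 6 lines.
5111 0 0 5111
5111 107 107 5111
5111 107 253 5111
5111 107 370 5111
5111 370 370 5111
5111 370 370 5111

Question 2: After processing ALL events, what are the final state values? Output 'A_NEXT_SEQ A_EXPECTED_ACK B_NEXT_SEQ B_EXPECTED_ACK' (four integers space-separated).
After event 0: A_seq=5111 A_ack=0 B_seq=0 B_ack=5111
After event 1: A_seq=5111 A_ack=107 B_seq=107 B_ack=5111
After event 2: A_seq=5111 A_ack=107 B_seq=253 B_ack=5111
After event 3: A_seq=5111 A_ack=107 B_seq=370 B_ack=5111
After event 4: A_seq=5111 A_ack=370 B_seq=370 B_ack=5111
After event 5: A_seq=5111 A_ack=370 B_seq=370 B_ack=5111

Answer: 5111 370 370 5111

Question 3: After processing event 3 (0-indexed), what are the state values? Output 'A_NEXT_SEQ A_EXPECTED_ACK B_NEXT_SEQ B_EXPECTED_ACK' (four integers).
After event 0: A_seq=5111 A_ack=0 B_seq=0 B_ack=5111
After event 1: A_seq=5111 A_ack=107 B_seq=107 B_ack=5111
After event 2: A_seq=5111 A_ack=107 B_seq=253 B_ack=5111
After event 3: A_seq=5111 A_ack=107 B_seq=370 B_ack=5111

5111 107 370 5111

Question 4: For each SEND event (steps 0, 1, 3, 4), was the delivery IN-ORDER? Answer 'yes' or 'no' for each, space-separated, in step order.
Step 0: SEND seq=5000 -> in-order
Step 1: SEND seq=0 -> in-order
Step 3: SEND seq=253 -> out-of-order
Step 4: SEND seq=107 -> in-order

Answer: yes yes no yes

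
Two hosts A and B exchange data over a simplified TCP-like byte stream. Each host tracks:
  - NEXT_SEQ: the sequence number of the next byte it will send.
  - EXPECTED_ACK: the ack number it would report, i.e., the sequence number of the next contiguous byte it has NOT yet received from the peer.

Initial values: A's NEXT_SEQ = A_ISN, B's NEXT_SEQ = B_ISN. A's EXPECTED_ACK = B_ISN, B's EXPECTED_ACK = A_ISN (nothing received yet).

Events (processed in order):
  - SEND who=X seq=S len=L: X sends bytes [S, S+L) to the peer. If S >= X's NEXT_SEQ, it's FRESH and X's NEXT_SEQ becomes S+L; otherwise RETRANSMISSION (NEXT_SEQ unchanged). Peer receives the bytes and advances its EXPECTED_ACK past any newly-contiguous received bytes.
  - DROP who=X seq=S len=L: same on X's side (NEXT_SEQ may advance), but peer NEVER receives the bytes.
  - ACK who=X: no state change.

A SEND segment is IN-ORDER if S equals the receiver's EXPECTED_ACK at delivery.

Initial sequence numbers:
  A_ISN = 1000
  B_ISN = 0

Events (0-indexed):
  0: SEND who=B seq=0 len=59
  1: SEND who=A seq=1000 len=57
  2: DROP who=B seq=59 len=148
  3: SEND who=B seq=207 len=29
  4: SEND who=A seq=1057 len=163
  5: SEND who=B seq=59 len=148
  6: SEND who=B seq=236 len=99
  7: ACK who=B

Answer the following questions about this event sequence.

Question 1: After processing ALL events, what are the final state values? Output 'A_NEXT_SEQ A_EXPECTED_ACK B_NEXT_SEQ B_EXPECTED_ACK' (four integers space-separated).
Answer: 1220 335 335 1220

Derivation:
After event 0: A_seq=1000 A_ack=59 B_seq=59 B_ack=1000
After event 1: A_seq=1057 A_ack=59 B_seq=59 B_ack=1057
After event 2: A_seq=1057 A_ack=59 B_seq=207 B_ack=1057
After event 3: A_seq=1057 A_ack=59 B_seq=236 B_ack=1057
After event 4: A_seq=1220 A_ack=59 B_seq=236 B_ack=1220
After event 5: A_seq=1220 A_ack=236 B_seq=236 B_ack=1220
After event 6: A_seq=1220 A_ack=335 B_seq=335 B_ack=1220
After event 7: A_seq=1220 A_ack=335 B_seq=335 B_ack=1220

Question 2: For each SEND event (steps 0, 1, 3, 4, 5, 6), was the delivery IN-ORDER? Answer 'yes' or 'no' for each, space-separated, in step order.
Answer: yes yes no yes yes yes

Derivation:
Step 0: SEND seq=0 -> in-order
Step 1: SEND seq=1000 -> in-order
Step 3: SEND seq=207 -> out-of-order
Step 4: SEND seq=1057 -> in-order
Step 5: SEND seq=59 -> in-order
Step 6: SEND seq=236 -> in-order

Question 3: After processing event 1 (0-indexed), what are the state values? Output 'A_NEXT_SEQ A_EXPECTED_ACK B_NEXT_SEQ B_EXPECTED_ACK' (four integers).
After event 0: A_seq=1000 A_ack=59 B_seq=59 B_ack=1000
After event 1: A_seq=1057 A_ack=59 B_seq=59 B_ack=1057

1057 59 59 1057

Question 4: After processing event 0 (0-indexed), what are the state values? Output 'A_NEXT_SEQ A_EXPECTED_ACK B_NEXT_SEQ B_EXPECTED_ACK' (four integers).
After event 0: A_seq=1000 A_ack=59 B_seq=59 B_ack=1000

1000 59 59 1000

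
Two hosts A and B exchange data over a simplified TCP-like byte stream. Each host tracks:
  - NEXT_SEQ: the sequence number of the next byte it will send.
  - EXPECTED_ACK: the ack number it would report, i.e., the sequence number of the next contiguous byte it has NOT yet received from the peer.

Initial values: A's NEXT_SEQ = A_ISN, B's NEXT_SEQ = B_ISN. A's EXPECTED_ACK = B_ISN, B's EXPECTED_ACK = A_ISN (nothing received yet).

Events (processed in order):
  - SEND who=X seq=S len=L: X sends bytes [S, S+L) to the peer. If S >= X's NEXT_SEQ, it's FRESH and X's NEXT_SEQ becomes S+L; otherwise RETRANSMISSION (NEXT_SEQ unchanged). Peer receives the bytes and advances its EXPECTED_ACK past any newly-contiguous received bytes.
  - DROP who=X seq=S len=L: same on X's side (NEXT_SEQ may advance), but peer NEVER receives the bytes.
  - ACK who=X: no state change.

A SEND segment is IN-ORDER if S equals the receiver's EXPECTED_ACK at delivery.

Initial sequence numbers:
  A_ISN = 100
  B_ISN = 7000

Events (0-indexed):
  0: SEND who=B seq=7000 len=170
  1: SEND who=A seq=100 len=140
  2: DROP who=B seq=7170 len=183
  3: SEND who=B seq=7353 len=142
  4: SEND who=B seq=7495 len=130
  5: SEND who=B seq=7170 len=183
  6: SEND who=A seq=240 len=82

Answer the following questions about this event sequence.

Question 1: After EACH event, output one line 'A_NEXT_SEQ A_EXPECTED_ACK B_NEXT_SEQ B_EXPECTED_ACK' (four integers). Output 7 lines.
100 7170 7170 100
240 7170 7170 240
240 7170 7353 240
240 7170 7495 240
240 7170 7625 240
240 7625 7625 240
322 7625 7625 322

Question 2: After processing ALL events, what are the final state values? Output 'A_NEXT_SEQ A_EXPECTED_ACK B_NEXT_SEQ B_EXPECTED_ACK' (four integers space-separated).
After event 0: A_seq=100 A_ack=7170 B_seq=7170 B_ack=100
After event 1: A_seq=240 A_ack=7170 B_seq=7170 B_ack=240
After event 2: A_seq=240 A_ack=7170 B_seq=7353 B_ack=240
After event 3: A_seq=240 A_ack=7170 B_seq=7495 B_ack=240
After event 4: A_seq=240 A_ack=7170 B_seq=7625 B_ack=240
After event 5: A_seq=240 A_ack=7625 B_seq=7625 B_ack=240
After event 6: A_seq=322 A_ack=7625 B_seq=7625 B_ack=322

Answer: 322 7625 7625 322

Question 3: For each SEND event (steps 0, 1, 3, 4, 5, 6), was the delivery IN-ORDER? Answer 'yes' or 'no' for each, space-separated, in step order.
Step 0: SEND seq=7000 -> in-order
Step 1: SEND seq=100 -> in-order
Step 3: SEND seq=7353 -> out-of-order
Step 4: SEND seq=7495 -> out-of-order
Step 5: SEND seq=7170 -> in-order
Step 6: SEND seq=240 -> in-order

Answer: yes yes no no yes yes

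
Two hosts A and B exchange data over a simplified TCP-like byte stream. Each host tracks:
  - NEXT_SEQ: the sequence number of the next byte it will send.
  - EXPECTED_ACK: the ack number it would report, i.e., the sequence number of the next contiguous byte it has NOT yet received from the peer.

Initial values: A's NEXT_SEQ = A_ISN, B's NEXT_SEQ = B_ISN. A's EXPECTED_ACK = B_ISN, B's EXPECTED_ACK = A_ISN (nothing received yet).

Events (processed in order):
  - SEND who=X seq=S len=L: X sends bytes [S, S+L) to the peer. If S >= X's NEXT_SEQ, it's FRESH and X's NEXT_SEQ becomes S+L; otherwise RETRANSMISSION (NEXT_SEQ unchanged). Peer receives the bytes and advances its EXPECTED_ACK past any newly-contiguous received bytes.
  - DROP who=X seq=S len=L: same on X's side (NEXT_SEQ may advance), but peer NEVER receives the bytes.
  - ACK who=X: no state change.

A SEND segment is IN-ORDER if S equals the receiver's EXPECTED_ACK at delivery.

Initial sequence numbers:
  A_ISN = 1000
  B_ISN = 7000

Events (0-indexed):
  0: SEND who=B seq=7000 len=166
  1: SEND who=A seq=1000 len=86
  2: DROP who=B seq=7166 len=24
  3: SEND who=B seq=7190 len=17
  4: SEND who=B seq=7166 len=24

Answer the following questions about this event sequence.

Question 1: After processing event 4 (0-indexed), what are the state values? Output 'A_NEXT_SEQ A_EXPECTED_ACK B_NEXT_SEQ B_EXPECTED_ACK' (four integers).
After event 0: A_seq=1000 A_ack=7166 B_seq=7166 B_ack=1000
After event 1: A_seq=1086 A_ack=7166 B_seq=7166 B_ack=1086
After event 2: A_seq=1086 A_ack=7166 B_seq=7190 B_ack=1086
After event 3: A_seq=1086 A_ack=7166 B_seq=7207 B_ack=1086
After event 4: A_seq=1086 A_ack=7207 B_seq=7207 B_ack=1086

1086 7207 7207 1086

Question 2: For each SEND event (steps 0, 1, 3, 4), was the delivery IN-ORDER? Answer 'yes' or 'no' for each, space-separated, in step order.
Step 0: SEND seq=7000 -> in-order
Step 1: SEND seq=1000 -> in-order
Step 3: SEND seq=7190 -> out-of-order
Step 4: SEND seq=7166 -> in-order

Answer: yes yes no yes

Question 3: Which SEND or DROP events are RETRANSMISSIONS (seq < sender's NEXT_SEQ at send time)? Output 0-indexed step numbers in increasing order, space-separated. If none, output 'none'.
Step 0: SEND seq=7000 -> fresh
Step 1: SEND seq=1000 -> fresh
Step 2: DROP seq=7166 -> fresh
Step 3: SEND seq=7190 -> fresh
Step 4: SEND seq=7166 -> retransmit

Answer: 4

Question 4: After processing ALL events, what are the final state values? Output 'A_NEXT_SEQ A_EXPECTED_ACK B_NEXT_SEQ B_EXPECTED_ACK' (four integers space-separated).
Answer: 1086 7207 7207 1086

Derivation:
After event 0: A_seq=1000 A_ack=7166 B_seq=7166 B_ack=1000
After event 1: A_seq=1086 A_ack=7166 B_seq=7166 B_ack=1086
After event 2: A_seq=1086 A_ack=7166 B_seq=7190 B_ack=1086
After event 3: A_seq=1086 A_ack=7166 B_seq=7207 B_ack=1086
After event 4: A_seq=1086 A_ack=7207 B_seq=7207 B_ack=1086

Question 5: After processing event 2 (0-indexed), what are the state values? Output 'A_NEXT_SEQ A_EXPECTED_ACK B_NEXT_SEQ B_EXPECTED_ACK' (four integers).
After event 0: A_seq=1000 A_ack=7166 B_seq=7166 B_ack=1000
After event 1: A_seq=1086 A_ack=7166 B_seq=7166 B_ack=1086
After event 2: A_seq=1086 A_ack=7166 B_seq=7190 B_ack=1086

1086 7166 7190 1086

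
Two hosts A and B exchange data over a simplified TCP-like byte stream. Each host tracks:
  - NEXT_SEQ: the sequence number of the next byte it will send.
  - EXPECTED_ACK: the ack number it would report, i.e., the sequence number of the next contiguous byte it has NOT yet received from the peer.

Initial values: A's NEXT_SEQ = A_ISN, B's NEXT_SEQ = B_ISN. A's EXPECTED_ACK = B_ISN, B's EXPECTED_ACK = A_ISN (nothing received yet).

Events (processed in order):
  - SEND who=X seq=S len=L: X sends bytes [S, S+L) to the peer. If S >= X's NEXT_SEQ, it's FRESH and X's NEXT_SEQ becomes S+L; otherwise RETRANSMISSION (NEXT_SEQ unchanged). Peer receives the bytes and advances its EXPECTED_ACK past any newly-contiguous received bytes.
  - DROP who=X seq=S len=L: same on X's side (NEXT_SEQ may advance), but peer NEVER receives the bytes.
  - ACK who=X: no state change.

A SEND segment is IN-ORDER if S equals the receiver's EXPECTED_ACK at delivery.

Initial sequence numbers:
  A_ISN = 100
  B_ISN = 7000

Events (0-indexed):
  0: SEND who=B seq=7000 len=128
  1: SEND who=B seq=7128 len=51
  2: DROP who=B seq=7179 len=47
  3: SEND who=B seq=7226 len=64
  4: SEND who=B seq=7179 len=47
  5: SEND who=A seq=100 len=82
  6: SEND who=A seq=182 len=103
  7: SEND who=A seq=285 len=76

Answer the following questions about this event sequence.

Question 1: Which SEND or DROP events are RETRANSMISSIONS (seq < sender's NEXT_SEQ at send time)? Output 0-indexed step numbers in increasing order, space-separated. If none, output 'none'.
Answer: 4

Derivation:
Step 0: SEND seq=7000 -> fresh
Step 1: SEND seq=7128 -> fresh
Step 2: DROP seq=7179 -> fresh
Step 3: SEND seq=7226 -> fresh
Step 4: SEND seq=7179 -> retransmit
Step 5: SEND seq=100 -> fresh
Step 6: SEND seq=182 -> fresh
Step 7: SEND seq=285 -> fresh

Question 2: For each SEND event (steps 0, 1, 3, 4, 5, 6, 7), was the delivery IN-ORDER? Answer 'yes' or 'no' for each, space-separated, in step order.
Answer: yes yes no yes yes yes yes

Derivation:
Step 0: SEND seq=7000 -> in-order
Step 1: SEND seq=7128 -> in-order
Step 3: SEND seq=7226 -> out-of-order
Step 4: SEND seq=7179 -> in-order
Step 5: SEND seq=100 -> in-order
Step 6: SEND seq=182 -> in-order
Step 7: SEND seq=285 -> in-order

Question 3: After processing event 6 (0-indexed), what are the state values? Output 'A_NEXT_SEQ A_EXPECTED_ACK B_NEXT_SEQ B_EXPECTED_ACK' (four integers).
After event 0: A_seq=100 A_ack=7128 B_seq=7128 B_ack=100
After event 1: A_seq=100 A_ack=7179 B_seq=7179 B_ack=100
After event 2: A_seq=100 A_ack=7179 B_seq=7226 B_ack=100
After event 3: A_seq=100 A_ack=7179 B_seq=7290 B_ack=100
After event 4: A_seq=100 A_ack=7290 B_seq=7290 B_ack=100
After event 5: A_seq=182 A_ack=7290 B_seq=7290 B_ack=182
After event 6: A_seq=285 A_ack=7290 B_seq=7290 B_ack=285

285 7290 7290 285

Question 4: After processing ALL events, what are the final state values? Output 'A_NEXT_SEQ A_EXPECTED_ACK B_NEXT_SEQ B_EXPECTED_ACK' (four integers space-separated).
After event 0: A_seq=100 A_ack=7128 B_seq=7128 B_ack=100
After event 1: A_seq=100 A_ack=7179 B_seq=7179 B_ack=100
After event 2: A_seq=100 A_ack=7179 B_seq=7226 B_ack=100
After event 3: A_seq=100 A_ack=7179 B_seq=7290 B_ack=100
After event 4: A_seq=100 A_ack=7290 B_seq=7290 B_ack=100
After event 5: A_seq=182 A_ack=7290 B_seq=7290 B_ack=182
After event 6: A_seq=285 A_ack=7290 B_seq=7290 B_ack=285
After event 7: A_seq=361 A_ack=7290 B_seq=7290 B_ack=361

Answer: 361 7290 7290 361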